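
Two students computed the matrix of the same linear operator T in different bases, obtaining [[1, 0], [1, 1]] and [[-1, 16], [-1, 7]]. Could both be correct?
No.

trace(A) = 2 but trace(B) = 6. The trace is a similarity invariant, so A and B are not similar.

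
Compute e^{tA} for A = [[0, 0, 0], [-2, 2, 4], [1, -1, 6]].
e^{tA} = [[1, 0, 0], [2*t*e^{4*t} - e^{4*t} + 1, (1 - 2*t)*e^{4*t}, 4*t*e^{4*t}], [t*e^{4*t}, -t*e^{4*t}, (2*t + 1)*e^{4*t}]]

A has Jordan form J = [[0, 0, 0], [0, 4, 1], [0, 0, 4]] with A = PJP^{-1}, so e^{tA} = P e^{tJ} P^{-1}.

For a Jordan block J_k(λ), e^{tJ_k(λ)} = e^{λt} · (I + tN + t^2 N^2/2! + ... + t^{k-1} N^{k-1}/(k-1)!) where N is the nilpotent superdiagonal part.

Assembling the blocks and conjugating back gives the entries of e^{tA} as shown above.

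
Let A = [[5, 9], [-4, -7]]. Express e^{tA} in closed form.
e^{tA} = [[(6*t + 1)*e^{-t}, 9*t*e^{-t}], [-4*t*e^{-t}, (1 - 6*t)*e^{-t}]]

A has Jordan form J = [[-1, 1], [0, -1]] with A = PJP^{-1}, so e^{tA} = P e^{tJ} P^{-1}.

For a Jordan block J_k(λ), e^{tJ_k(λ)} = e^{λt} · (I + tN + t^2 N^2/2! + ... + t^{k-1} N^{k-1}/(k-1)!) where N is the nilpotent superdiagonal part.

Assembling the blocks and conjugating back gives the entries of e^{tA} as shown above.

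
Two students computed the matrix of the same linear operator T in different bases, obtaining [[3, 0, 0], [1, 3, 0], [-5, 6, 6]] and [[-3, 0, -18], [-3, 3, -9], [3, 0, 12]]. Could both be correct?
No.

Both have characteristic polynomial (x - 6)(x - 3)^2, but the minimal polynomial of A is (x - 6)(x - 3)^2 while the minimal polynomial of B is (x - 6)(x - 3). The minimal polynomial is a similarity invariant, so A and B are not similar.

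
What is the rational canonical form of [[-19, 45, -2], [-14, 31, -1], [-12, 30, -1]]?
R = [[0, 0, 25], [1, 0, -35], [0, 1, 11]]

The invariant factors of A (the non-unit diagonal entries of the Smith normal form of xI - A over ℚ[x]) are (x - 5)^2(x - 1), each dividing the next. The characteristic polynomial is their product, (x - 5)^2(x - 1).

The rational canonical form is the block-diagonal matrix of companion matrices C(f_i):
R = [[0, 0, 25], [1, 0, -35], [0, 1, 11]].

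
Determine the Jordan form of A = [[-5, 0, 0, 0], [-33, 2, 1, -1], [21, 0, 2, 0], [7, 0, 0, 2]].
J = [[-5, 0, 0, 0], [0, 2, 1, 0], [0, 0, 2, 0], [0, 0, 0, 2]]

The characteristic polynomial is det(xI - A) = (x - 2)^3(x + 5), so the eigenvalues are -5 (algebraic multiplicity 1), 2 (algebraic multiplicity 3).

For λ = -5: algebraic multiplicity 1 gives one 1×1 block.

For λ = 2: rank(A - 2I) = 2, rank((A - 2I)^2) = 1. The eigenspace has dimension 4 - 2 = 2, so there are 2 Jordan blocks; the rank sequence gives block sizes [2, 1].

Assembling the blocks gives the Jordan form J above.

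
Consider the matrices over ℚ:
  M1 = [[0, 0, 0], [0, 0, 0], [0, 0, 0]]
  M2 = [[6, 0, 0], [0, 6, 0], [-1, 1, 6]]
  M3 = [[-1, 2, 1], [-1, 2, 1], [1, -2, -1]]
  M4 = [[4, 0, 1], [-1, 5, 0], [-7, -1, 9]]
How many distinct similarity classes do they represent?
Characteristic polynomials: χ_{M1} = x^3, χ_{M2} = (x - 6)^3, χ_{M3} = x^3, χ_{M4} = (x - 6)^3.

{M1}: invariant factors x, x, x.

{M2}: invariant factors x - 6, (x - 6)^2.

{M3}: invariant factors x, x^2.

{M4}: invariant factors (x - 6)^3.

Matrices are similar if and only if their invariant-factor lists agree; the partition into similarity classes is {M1}, {M2}, {M3}, {M4}.

4 classes: {M1}, {M2}, {M3}, {M4}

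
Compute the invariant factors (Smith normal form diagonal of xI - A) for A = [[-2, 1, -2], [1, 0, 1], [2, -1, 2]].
The Jordan structure of A has elementary divisors x^3. Arranging the block sizes at each eigenvalue in decreasing order and taking row products gives the invariant factors.

Invariant factors (smallest first, each dividing the next): x^3.

Check: the last factor x^3 is the minimal polynomial, and the product x^3 is the characteristic polynomial.

x^3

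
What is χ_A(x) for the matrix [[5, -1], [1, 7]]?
xI - A = [[x - 5, 1], [-1, x - 7]].

Expanding det(xI - A) along the first row:
det(xI - A) = + (x - 5)·det([[x - 7]]) - (1)·det([[-1]]).

Evaluating gives χ_A(x) = x^2 - 12x + 36 = (x - 6)^2.

χ_A(x) = (x - 6)^2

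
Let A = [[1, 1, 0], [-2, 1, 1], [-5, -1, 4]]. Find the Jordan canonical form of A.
The characteristic polynomial is det(xI - A) = (x - 2)^3, so the eigenvalues are 2 (algebraic multiplicity 3).

For λ = 2: rank(A - 2I) = 2, rank((A - 2I)^2) = 1, rank((A - 2I)^3) = 0. The eigenspace has dimension 3 - 2 = 1, so there is 1 Jordan block; the rank sequence gives block sizes [3].

Assembling the blocks gives the Jordan form J above.

J = [[2, 1, 0], [0, 2, 1], [0, 0, 2]]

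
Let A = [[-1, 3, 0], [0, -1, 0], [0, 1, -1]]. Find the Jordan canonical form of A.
J = [[-1, 1, 0], [0, -1, 0], [0, 0, -1]]

The characteristic polynomial is det(xI - A) = (x + 1)^3, so the eigenvalues are -1 (algebraic multiplicity 3).

For λ = -1: rank(A + I) = 1, rank((A + I)^2) = 0. The eigenspace has dimension 3 - 1 = 2, so there are 2 Jordan blocks; the rank sequence gives block sizes [2, 1].

Assembling the blocks gives the Jordan form J above.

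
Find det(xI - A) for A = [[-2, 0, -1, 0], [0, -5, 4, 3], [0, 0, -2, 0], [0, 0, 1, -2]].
χ_A(x) = (x + 2)^3(x + 5)

xI - A = [[x + 2, 0, 1, 0], [0, x + 5, -4, -3], [0, 0, x + 2, 0], [0, 0, -1, x + 2]].

Expanding det(xI - A) along the first row:
det(xI - A) = + (x + 2)·det([[x + 5, -4, -3], [0, x + 2, 0], [0, -1, x + 2]]) - (0)·det([[0, -4, -3], [0, x + 2, 0], [0, -1, x + 2]]) + (1)·det([[0, x + 5, -3], [0, 0, 0], [0, 0, x + 2]]) - (0)·det([[0, x + 5, -4], [0, 0, x + 2], [0, 0, -1]]).

Evaluating gives χ_A(x) = x^4 + 11x^3 + 42x^2 + 68x + 40 = (x + 2)^3(x + 5).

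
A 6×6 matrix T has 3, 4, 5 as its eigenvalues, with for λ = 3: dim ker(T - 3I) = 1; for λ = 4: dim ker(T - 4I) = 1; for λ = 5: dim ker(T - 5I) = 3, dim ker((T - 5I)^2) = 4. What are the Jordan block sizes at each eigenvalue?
λ = 3: successive nullity increments [1] count blocks of size ≥ k; block sizes are [1].
λ = 4: successive nullity increments [1] count blocks of size ≥ k; block sizes are [1].
λ = 5: successive nullity increments [3, 1] count blocks of size ≥ k; block sizes are [2, 1, 1].

Jordan blocks: (3, 1), (4, 1), (5, 2), (5, 1), (5, 1)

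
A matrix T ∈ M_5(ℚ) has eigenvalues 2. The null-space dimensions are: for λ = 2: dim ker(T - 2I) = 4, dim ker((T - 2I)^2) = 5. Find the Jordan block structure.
Jordan blocks: (2, 2), (2, 1), (2, 1), (2, 1)

λ = 2: successive nullity increments [4, 1] count blocks of size ≥ k; block sizes are [2, 1, 1, 1].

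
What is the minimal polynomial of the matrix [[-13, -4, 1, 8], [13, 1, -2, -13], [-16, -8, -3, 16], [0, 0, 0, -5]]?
The characteristic polynomial factors as (x + 5)^4. The minimal polynomial is ∏(x - λ)^{k_λ} where k_λ is the size of the largest Jordan block at λ.

For λ = -5: rank(A + 5I) = 2, and the largest Jordan block has size 3 (the smallest k with rank((A + 5I)^k) = rank((A + 5I)^(k+1))).

So m_A(x) = (x + 5)^3.

m_A(x) = (x + 5)^3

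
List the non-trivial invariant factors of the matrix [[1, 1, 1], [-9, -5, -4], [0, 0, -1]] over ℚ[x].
(x + 1)(x + 2)^2

The Jordan structure of A has elementary divisors (x + 2)^2, (x + 1). Arranging the block sizes at each eigenvalue in decreasing order and taking row products gives the invariant factors.

Invariant factors (smallest first, each dividing the next): (x + 1)(x + 2)^2.

Check: the last factor (x + 1)(x + 2)^2 is the minimal polynomial, and the product (x + 1)(x + 2)^2 is the characteristic polynomial.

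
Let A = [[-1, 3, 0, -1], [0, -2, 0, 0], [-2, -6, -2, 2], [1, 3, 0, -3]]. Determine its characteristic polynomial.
χ_A(x) = (x + 2)^4

xI - A = [[x + 1, -3, 0, 1], [0, x + 2, 0, 0], [2, 6, x + 2, -2], [-1, -3, 0, x + 3]].

Expanding det(xI - A) along the first row:
det(xI - A) = + (x + 1)·det([[x + 2, 0, 0], [6, x + 2, -2], [-3, 0, x + 3]]) - (-3)·det([[0, 0, 0], [2, x + 2, -2], [-1, 0, x + 3]]) + (0)·det([[0, x + 2, 0], [2, 6, -2], [-1, -3, x + 3]]) - (1)·det([[0, x + 2, 0], [2, 6, x + 2], [-1, -3, 0]]).

Evaluating gives χ_A(x) = x^4 + 8x^3 + 24x^2 + 32x + 16 = (x + 2)^4.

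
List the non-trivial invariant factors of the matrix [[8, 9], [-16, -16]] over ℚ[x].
The Jordan structure of A has elementary divisors (x + 4)^2. Arranging the block sizes at each eigenvalue in decreasing order and taking row products gives the invariant factors.

Invariant factors (smallest first, each dividing the next): (x + 4)^2.

Check: the last factor (x + 4)^2 is the minimal polynomial, and the product (x + 4)^2 is the characteristic polynomial.

(x + 4)^2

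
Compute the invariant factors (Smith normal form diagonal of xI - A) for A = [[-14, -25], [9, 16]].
The Jordan structure of A has elementary divisors (x - 1)^2. Arranging the block sizes at each eigenvalue in decreasing order and taking row products gives the invariant factors.

Invariant factors (smallest first, each dividing the next): (x - 1)^2.

Check: the last factor (x - 1)^2 is the minimal polynomial, and the product (x - 1)^2 is the characteristic polynomial.

(x - 1)^2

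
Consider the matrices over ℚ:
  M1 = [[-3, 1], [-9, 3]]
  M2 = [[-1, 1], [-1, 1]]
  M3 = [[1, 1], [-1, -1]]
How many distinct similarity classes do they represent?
Characteristic polynomials: χ_{M1} = x^2, χ_{M2} = x^2, χ_{M3} = x^2.

{M1, M2, M3}: invariant factors x^2.

Matrices are similar if and only if their invariant-factor lists agree; the partition into similarity classes is {M1, M2, M3}.

1 class: {M1, M2, M3}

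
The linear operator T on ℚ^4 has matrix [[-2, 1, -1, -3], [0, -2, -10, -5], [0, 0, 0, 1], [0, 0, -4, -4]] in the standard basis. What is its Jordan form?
The characteristic polynomial is det(xI - A) = (x + 2)^4, so the eigenvalues are -2 (algebraic multiplicity 4).

For λ = -2: rank(A + 2I) = 2, rank((A + 2I)^2) = 0. The eigenspace has dimension 4 - 2 = 2, so there are 2 Jordan blocks; the rank sequence gives block sizes [2, 2].

Assembling the blocks gives the Jordan form J above.

J = [[-2, 1, 0, 0], [0, -2, 0, 0], [0, 0, -2, 1], [0, 0, 0, -2]]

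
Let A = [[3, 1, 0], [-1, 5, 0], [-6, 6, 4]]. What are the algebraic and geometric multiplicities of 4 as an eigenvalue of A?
algebraic multiplicity 3, geometric multiplicity 2

The characteristic polynomial is (x - 4)^3, so the factor x - 4 appears with exponent 3: the algebraic multiplicity is 3.

rank(A - 4I) = 1, so the eigenspace has dimension 3 - 1 = 2: the geometric multiplicity is 2.

Since 2 < 3, A is not diagonalizable.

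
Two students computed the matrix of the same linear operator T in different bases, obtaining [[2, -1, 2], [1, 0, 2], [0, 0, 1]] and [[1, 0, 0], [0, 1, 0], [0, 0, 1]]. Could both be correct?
Both have characteristic polynomial (x - 1)^3, but the minimal polynomial of A is (x - 1)^2 while the minimal polynomial of B is x - 1. The minimal polynomial is a similarity invariant, so A and B are not similar.

No.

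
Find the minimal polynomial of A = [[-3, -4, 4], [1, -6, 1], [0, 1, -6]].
m_A(x) = (x + 5)^3

The characteristic polynomial factors as (x + 5)^3. The minimal polynomial is ∏(x - λ)^{k_λ} where k_λ is the size of the largest Jordan block at λ.

For λ = -5: rank(A + 5I) = 2, and the largest Jordan block has size 3 (the smallest k with rank((A + 5I)^k) = rank((A + 5I)^(k+1))).

So m_A(x) = (x + 5)^3.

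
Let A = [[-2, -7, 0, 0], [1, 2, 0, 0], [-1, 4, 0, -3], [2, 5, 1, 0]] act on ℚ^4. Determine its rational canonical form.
The invariant factors of A (the non-unit diagonal entries of the Smith normal form of xI - A over ℚ[x]) are x^2 + 3, x^2 + 3, each dividing the next. The characteristic polynomial is their product, (x^2 + 3)^2.

The rational canonical form is the block-diagonal matrix of companion matrices C(f_i):
R = [[0, -3, 0, 0], [1, 0, 0, 0], [0, 0, 0, -3], [0, 0, 1, 0]].

Note the characteristic polynomial does not split into linear factors over ℚ, so A has no Jordan form over ℚ; the rational canonical form exists over any field.

R = [[0, -3, 0, 0], [1, 0, 0, 0], [0, 0, 0, -3], [0, 0, 1, 0]]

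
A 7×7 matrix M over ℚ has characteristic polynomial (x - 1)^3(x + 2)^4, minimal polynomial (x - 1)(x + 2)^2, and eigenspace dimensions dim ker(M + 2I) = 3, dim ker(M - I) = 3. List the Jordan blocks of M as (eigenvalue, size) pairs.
λ = -2: algebraic multiplicity 4 (exponent in χ_M), largest block size 2 (exponent in m_M), 3 blocks (geometric multiplicity). These force block sizes [2, 1, 1].
λ = 1: algebraic multiplicity 3 (exponent in χ_M), largest block size 1 (exponent in m_M), 3 blocks (geometric multiplicity). These force block sizes [1, 1, 1].

Jordan blocks: (-2, 2), (-2, 1), (-2, 1), (1, 1), (1, 1), (1, 1)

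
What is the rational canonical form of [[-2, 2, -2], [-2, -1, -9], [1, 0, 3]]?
The invariant factors of A (the non-unit diagonal entries of the Smith normal form of xI - A over ℚ[x]) are x^3 - x + 2, each dividing the next. The characteristic polynomial is their product, x^3 - x + 2.

The rational canonical form is the block-diagonal matrix of companion matrices C(f_i):
R = [[0, 0, -2], [1, 0, 1], [0, 1, 0]].

Note the characteristic polynomial does not split into linear factors over ℚ, so A has no Jordan form over ℚ; the rational canonical form exists over any field.

R = [[0, 0, -2], [1, 0, 1], [0, 1, 0]]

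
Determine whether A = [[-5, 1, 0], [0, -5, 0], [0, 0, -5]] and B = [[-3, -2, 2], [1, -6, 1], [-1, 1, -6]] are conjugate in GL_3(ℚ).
Yes.

Two matrices over a field are similar if and only if they have the same invariant factors.

Both A and B have characteristic polynomial (x + 5)^3 and minimal polynomial (x + 5)^2. Computing further, both have invariant factors x + 5, (x + 5)^2. Hence A and B are similar.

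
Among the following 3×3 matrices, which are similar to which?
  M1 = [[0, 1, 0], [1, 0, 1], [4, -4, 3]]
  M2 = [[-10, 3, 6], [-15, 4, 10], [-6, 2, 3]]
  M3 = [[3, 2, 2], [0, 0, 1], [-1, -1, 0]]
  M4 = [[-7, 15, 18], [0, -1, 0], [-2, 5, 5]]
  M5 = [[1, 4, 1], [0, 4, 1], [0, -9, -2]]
2 classes: {M1, M3, M5}, {M2, M4}

Characteristic polynomials: χ_{M1} = (x - 1)^3, χ_{M2} = (x + 1)^3, χ_{M3} = (x - 1)^3, χ_{M4} = (x + 1)^3, χ_{M5} = (x - 1)^3.

{M1, M3, M5}: invariant factors (x - 1)^3.

{M2, M4}: invariant factors x + 1, (x + 1)^2.

Matrices are similar if and only if their invariant-factor lists agree; the partition into similarity classes is {M1, M3, M5}, {M2, M4}.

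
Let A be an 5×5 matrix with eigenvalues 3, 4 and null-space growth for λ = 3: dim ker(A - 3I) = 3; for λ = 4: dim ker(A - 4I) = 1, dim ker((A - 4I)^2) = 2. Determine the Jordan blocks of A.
Jordan blocks: (3, 1), (3, 1), (3, 1), (4, 2)

λ = 3: successive nullity increments [3] count blocks of size ≥ k; block sizes are [1, 1, 1].
λ = 4: successive nullity increments [1, 1] count blocks of size ≥ k; block sizes are [2].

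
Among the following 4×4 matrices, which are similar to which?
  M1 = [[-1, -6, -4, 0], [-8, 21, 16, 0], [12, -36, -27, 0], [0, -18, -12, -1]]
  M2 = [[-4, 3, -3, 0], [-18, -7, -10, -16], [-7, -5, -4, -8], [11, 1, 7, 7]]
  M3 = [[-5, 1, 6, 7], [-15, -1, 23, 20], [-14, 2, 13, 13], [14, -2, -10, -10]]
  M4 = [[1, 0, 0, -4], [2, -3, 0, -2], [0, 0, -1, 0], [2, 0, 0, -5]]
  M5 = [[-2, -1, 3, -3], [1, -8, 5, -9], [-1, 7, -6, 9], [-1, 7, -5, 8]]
Characteristic polynomials: χ_{M1} = (x + 1)^2(x + 3)^2, χ_{M2} = (x + 1)^2(x + 3)^2, χ_{M3} = (x - 3)(x - 2)(x + 4)^2, χ_{M4} = (x + 1)^2(x + 3)^2, χ_{M5} = (x + 1)^2(x + 3)^2.

{M1, M4}: invariant factors (x + 1)(x + 3), (x + 1)(x + 3).

{M2, M5}: invariant factors x + 1, (x + 1)(x + 3)^2.

{M3}: invariant factors (x - 3)(x - 2)(x + 4)^2.

Matrices are similar if and only if their invariant-factor lists agree; the partition into similarity classes is {M1, M4}, {M2, M5}, {M3}.

3 classes: {M1, M4}, {M2, M5}, {M3}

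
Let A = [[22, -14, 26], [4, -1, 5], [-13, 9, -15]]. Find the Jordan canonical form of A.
J = [[2, 1, 0], [0, 2, 1], [0, 0, 2]]

The characteristic polynomial is det(xI - A) = (x - 2)^3, so the eigenvalues are 2 (algebraic multiplicity 3).

For λ = 2: rank(A - 2I) = 2, rank((A - 2I)^2) = 1, rank((A - 2I)^3) = 0. The eigenspace has dimension 3 - 2 = 1, so there is 1 Jordan block; the rank sequence gives block sizes [3].

Assembling the blocks gives the Jordan form J above.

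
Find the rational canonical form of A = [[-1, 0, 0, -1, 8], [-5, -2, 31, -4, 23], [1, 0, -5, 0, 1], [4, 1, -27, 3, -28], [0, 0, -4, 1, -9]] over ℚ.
The invariant factors of A (the non-unit diagonal entries of the Smith normal form of xI - A over ℚ[x]) are (x + 3)^2, (x + 2)(x + 3)^2, each dividing the next. The characteristic polynomial is their product, (x + 2)(x + 3)^4.

The rational canonical form is the block-diagonal matrix of companion matrices C(f_i):
R = [[0, -9, 0, 0, 0], [1, -6, 0, 0, 0], [0, 0, 0, 0, -18], [0, 0, 1, 0, -21], [0, 0, 0, 1, -8]].

R = [[0, -9, 0, 0, 0], [1, -6, 0, 0, 0], [0, 0, 0, 0, -18], [0, 0, 1, 0, -21], [0, 0, 0, 1, -8]]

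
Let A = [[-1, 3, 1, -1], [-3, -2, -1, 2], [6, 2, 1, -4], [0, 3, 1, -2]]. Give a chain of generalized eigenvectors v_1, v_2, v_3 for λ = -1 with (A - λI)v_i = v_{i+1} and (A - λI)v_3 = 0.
We seek v_1 ∈ ker((A + I)^3) \ ker((A + I)^2), then set v_{i+1} = (A + I) v_i.

One such chain is v_1 = [[0, 0, 1, 1]]^T, v_2 = [[0, 1, -2, 0]]^T, v_3 = [[1, 1, -2, 1]]^T. Check: (A + I) v_3 = [[0, 0, 0, 0]]^T = 0.

v_1 = [[0, 0, 1, 1]]^T, v_2 = [[0, 1, -2, 0]]^T, v_3 = [[1, 1, -2, 1]]^T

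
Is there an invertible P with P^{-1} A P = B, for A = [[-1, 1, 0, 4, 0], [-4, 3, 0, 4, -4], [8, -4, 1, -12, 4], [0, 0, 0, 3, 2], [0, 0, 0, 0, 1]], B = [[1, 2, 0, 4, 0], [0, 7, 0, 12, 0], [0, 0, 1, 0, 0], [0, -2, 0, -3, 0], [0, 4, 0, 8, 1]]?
No.

Both have characteristic polynomial (x - 3)(x - 1)^4, but the minimal polynomial of A is (x - 3)(x - 1)^2 while the minimal polynomial of B is (x - 3)(x - 1). The minimal polynomial is a similarity invariant, so A and B are not similar.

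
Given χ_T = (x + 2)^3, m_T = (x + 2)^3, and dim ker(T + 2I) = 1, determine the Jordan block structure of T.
λ = -2: algebraic multiplicity 3 (exponent in χ_T), largest block size 3 (exponent in m_T), 1 block (geometric multiplicity). This forces block sizes [3].

Jordan blocks: (-2, 3)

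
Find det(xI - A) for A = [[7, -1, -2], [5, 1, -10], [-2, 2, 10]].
χ_A(x) = (x - 6)^3

xI - A = [[x - 7, 1, 2], [-5, x - 1, 10], [2, -2, x - 10]].

Expanding det(xI - A) along the first row:
det(xI - A) = + (x - 7)·det([[x - 1, 10], [-2, x - 10]]) - (1)·det([[-5, 10], [2, x - 10]]) + (2)·det([[-5, x - 1], [2, -2]]).

Evaluating gives χ_A(x) = x^3 - 18x^2 + 108x - 216 = (x - 6)^3.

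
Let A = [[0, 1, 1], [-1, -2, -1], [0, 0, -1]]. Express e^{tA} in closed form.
A has Jordan form J = [[-1, 1, 0], [0, -1, 0], [0, 0, -1]] with A = PJP^{-1}, so e^{tA} = P e^{tJ} P^{-1}.

For a Jordan block J_k(λ), e^{tJ_k(λ)} = e^{λt} · (I + tN + t^2 N^2/2! + ... + t^{k-1} N^{k-1}/(k-1)!) where N is the nilpotent superdiagonal part.

Assembling the blocks and conjugating back gives the entries of e^{tA} as shown above.

e^{tA} = [[(t + 1)*e^{-t}, t*e^{-t}, t*e^{-t}], [-t*e^{-t}, (1 - t)*e^{-t}, -t*e^{-t}], [0, 0, e^{-t}]]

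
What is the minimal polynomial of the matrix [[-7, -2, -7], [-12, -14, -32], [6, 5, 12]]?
m_A(x) = (x + 1)(x + 4)^2

The characteristic polynomial factors as (x + 1)(x + 4)^2. The minimal polynomial is ∏(x - λ)^{k_λ} where k_λ is the size of the largest Jordan block at λ.

For λ = -4: rank(A + 4I) = 2, and the largest Jordan block has size 2 (the smallest k with rank((A + 4I)^k) = rank((A + 4I)^(k+1))).
For λ = -1: rank(A + I) = 2, and the largest Jordan block has size 1 (the smallest k with rank((A + I)^k) = rank((A + I)^(k+1))).

So m_A(x) = (x + 1)(x + 4)^2.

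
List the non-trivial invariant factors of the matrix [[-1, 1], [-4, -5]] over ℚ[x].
(x + 3)^2

The Jordan structure of A has elementary divisors (x + 3)^2. Arranging the block sizes at each eigenvalue in decreasing order and taking row products gives the invariant factors.

Invariant factors (smallest first, each dividing the next): (x + 3)^2.

Check: the last factor (x + 3)^2 is the minimal polynomial, and the product (x + 3)^2 is the characteristic polynomial.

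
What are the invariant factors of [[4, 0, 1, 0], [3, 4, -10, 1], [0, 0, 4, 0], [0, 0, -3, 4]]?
The Jordan structure of A has elementary divisors (x - 4)^2, (x - 4)^2. Arranging the block sizes at each eigenvalue in decreasing order and taking row products gives the invariant factors.

Invariant factors (smallest first, each dividing the next): (x - 4)^2, (x - 4)^2.

Check: the last factor (x - 4)^2 is the minimal polynomial, and the product (x - 4)^4 is the characteristic polynomial.

(x - 4)^2, (x - 4)^2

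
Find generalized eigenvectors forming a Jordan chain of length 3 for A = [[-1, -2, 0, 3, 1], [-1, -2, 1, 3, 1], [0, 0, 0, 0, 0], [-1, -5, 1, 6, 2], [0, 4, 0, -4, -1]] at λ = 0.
We seek v_1 ∈ ker(A^3) \ ker(A^2), then set v_{i+1} = A v_i.

One such chain is v_1 = [[0, 0, 1, 0, 0]]^T, v_2 = [[0, 1, 0, 1, 0]]^T, v_3 = [[1, 1, 0, 1, 0]]^T. Check: A v_3 = [[0, 0, 0, 0, 0]]^T = 0.

v_1 = [[0, 0, 1, 0, 0]]^T, v_2 = [[0, 1, 0, 1, 0]]^T, v_3 = [[1, 1, 0, 1, 0]]^T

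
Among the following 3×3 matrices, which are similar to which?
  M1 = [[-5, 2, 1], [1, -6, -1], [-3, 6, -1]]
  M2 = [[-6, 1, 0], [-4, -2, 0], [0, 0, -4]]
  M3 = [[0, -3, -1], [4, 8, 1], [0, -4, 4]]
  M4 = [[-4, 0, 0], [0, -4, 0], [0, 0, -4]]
3 classes: {M1, M2}, {M3}, {M4}

Characteristic polynomials: χ_{M1} = (x + 4)^3, χ_{M2} = (x + 4)^3, χ_{M3} = (x - 4)^3, χ_{M4} = (x + 4)^3.

{M1, M2}: invariant factors x + 4, (x + 4)^2.

{M3}: invariant factors (x - 4)^3.

{M4}: invariant factors x + 4, x + 4, x + 4.

Matrices are similar if and only if their invariant-factor lists agree; the partition into similarity classes is {M1, M2}, {M3}, {M4}.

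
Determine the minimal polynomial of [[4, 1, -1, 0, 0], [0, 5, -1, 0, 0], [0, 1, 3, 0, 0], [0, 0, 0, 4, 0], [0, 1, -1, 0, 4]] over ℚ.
The characteristic polynomial factors as (x - 4)^5. The minimal polynomial is ∏(x - λ)^{k_λ} where k_λ is the size of the largest Jordan block at λ.

For λ = 4: rank(A - 4I) = 1, and the largest Jordan block has size 2 (the smallest k with rank((A - 4I)^k) = rank((A - 4I)^(k+1))).

So m_A(x) = (x - 4)^2.

m_A(x) = (x - 4)^2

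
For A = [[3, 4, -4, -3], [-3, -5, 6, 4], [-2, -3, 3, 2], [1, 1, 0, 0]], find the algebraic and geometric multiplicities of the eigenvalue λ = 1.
The characteristic polynomial is x^3(x - 1), so the factor x - 1 appears with exponent 1: the algebraic multiplicity is 1.

rank(A - I) = 3, so the eigenspace has dimension 4 - 3 = 1: the geometric multiplicity is 1.

algebraic multiplicity 1, geometric multiplicity 1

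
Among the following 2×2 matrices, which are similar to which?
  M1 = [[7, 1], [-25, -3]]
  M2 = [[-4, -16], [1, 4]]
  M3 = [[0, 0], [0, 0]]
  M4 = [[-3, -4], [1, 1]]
4 classes: {M1}, {M2}, {M3}, {M4}

Characteristic polynomials: χ_{M1} = (x - 2)^2, χ_{M2} = x^2, χ_{M3} = x^2, χ_{M4} = (x + 1)^2.

{M1}: invariant factors (x - 2)^2.

{M2}: invariant factors x^2.

{M3}: invariant factors x, x.

{M4}: invariant factors (x + 1)^2.

Matrices are similar if and only if their invariant-factor lists agree; the partition into similarity classes is {M1}, {M2}, {M3}, {M4}.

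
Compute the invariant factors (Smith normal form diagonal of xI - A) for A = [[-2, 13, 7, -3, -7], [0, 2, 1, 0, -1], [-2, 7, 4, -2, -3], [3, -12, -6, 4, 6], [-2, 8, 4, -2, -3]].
x - 1, x - 1, (x - 1)^3

The Jordan structure of A has elementary divisors (x - 1)^3, (x - 1), (x - 1). Arranging the block sizes at each eigenvalue in decreasing order and taking row products gives the invariant factors.

Invariant factors (smallest first, each dividing the next): x - 1, x - 1, (x - 1)^3.

Check: the last factor (x - 1)^3 is the minimal polynomial, and the product (x - 1)^5 is the characteristic polynomial.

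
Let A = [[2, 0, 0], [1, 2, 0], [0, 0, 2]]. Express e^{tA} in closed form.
A has Jordan form J = [[2, 1, 0], [0, 2, 0], [0, 0, 2]] with A = PJP^{-1}, so e^{tA} = P e^{tJ} P^{-1}.

For a Jordan block J_k(λ), e^{tJ_k(λ)} = e^{λt} · (I + tN + t^2 N^2/2! + ... + t^{k-1} N^{k-1}/(k-1)!) where N is the nilpotent superdiagonal part.

Assembling the blocks and conjugating back gives the entries of e^{tA} as shown above.

e^{tA} = [[e^{2*t}, 0, 0], [t*e^{2*t}, e^{2*t}, 0], [0, 0, e^{2*t}]]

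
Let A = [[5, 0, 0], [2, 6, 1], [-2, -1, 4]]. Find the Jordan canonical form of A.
The characteristic polynomial is det(xI - A) = (x - 5)^3, so the eigenvalues are 5 (algebraic multiplicity 3).

For λ = 5: rank(A - 5I) = 1, rank((A - 5I)^2) = 0. The eigenspace has dimension 3 - 1 = 2, so there are 2 Jordan blocks; the rank sequence gives block sizes [2, 1].

Assembling the blocks gives the Jordan form J above.

J = [[5, 1, 0], [0, 5, 0], [0, 0, 5]]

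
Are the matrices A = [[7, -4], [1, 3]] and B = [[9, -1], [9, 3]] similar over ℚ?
No.

trace(A) = 10 but trace(B) = 12. The trace is a similarity invariant, so A and B are not similar.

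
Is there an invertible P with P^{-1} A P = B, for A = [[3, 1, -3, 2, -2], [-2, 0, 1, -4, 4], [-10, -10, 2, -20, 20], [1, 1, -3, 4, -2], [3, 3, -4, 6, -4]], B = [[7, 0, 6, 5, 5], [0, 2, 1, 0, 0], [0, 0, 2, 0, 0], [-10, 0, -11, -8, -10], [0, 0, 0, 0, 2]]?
Yes.

Two matrices over a field are similar if and only if they have the same invariant factors.

Both A and B have characteristic polynomial (x - 2)^4(x + 3) and minimal polynomial (x - 2)^2(x + 3). Computing further, both have invariant factors x - 2, x - 2, (x - 2)^2(x + 3). Hence A and B are similar.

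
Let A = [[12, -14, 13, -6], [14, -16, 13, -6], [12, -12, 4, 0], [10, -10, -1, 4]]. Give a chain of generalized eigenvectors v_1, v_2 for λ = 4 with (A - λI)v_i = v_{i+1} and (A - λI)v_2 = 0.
v_1 = [[2, 2, 1, 0]]^T, v_2 = [[1, 1, 0, -1]]^T

We seek v_1 ∈ ker((A - 4I)^2) \ ker(A - 4I), then set v_{i+1} = (A - 4I) v_i.

One such chain is v_1 = [[2, 2, 1, 0]]^T, v_2 = [[1, 1, 0, -1]]^T. Check: (A - 4I) v_2 = [[0, 0, 0, 0]]^T = 0.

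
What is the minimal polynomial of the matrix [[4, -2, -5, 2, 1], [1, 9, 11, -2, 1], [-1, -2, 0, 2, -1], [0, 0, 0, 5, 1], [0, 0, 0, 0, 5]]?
The characteristic polynomial factors as (x - 5)^4(x - 3). The minimal polynomial is ∏(x - λ)^{k_λ} where k_λ is the size of the largest Jordan block at λ.

For λ = 3: rank(A - 3I) = 4, and the largest Jordan block has size 1 (the smallest k with rank((A - 3I)^k) = rank((A - 3I)^(k+1))).
For λ = 5: rank(A - 5I) = 3, and the largest Jordan block has size 2 (the smallest k with rank((A - 5I)^k) = rank((A - 5I)^(k+1))).

So m_A(x) = (x - 5)^2(x - 3).

m_A(x) = (x - 5)^2(x - 3)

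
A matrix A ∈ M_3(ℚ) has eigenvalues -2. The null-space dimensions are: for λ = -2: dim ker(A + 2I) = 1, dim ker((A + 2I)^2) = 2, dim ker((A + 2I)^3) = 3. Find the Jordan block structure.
λ = -2: successive nullity increments [1, 1, 1] count blocks of size ≥ k; block sizes are [3].

Jordan blocks: (-2, 3)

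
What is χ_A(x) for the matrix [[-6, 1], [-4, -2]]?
xI - A = [[x + 6, -1], [4, x + 2]].

Expanding det(xI - A) along the first row:
det(xI - A) = + (x + 6)·det([[x + 2]]) - (-1)·det([[4]]).

Evaluating gives χ_A(x) = x^2 + 8x + 16 = (x + 4)^2.

χ_A(x) = (x + 4)^2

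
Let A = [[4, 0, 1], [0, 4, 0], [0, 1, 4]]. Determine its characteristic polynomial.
χ_A(x) = (x - 4)^3

xI - A = [[x - 4, 0, -1], [0, x - 4, 0], [0, -1, x - 4]].

Expanding det(xI - A) along the first row:
det(xI - A) = + (x - 4)·det([[x - 4, 0], [-1, x - 4]]) - (0)·det([[0, 0], [0, x - 4]]) + (-1)·det([[0, x - 4], [0, -1]]).

Evaluating gives χ_A(x) = x^3 - 12x^2 + 48x - 64 = (x - 4)^3.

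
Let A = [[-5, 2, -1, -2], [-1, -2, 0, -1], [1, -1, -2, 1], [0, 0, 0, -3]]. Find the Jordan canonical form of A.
J = [[-3, 1, 0, 0], [0, -3, 1, 0], [0, 0, -3, 0], [0, 0, 0, -3]]

The characteristic polynomial is det(xI - A) = (x + 3)^4, so the eigenvalues are -3 (algebraic multiplicity 4).

For λ = -3: rank(A + 3I) = 2, rank((A + 3I)^2) = 1, rank((A + 3I)^3) = 0. The eigenspace has dimension 4 - 2 = 2, so there are 2 Jordan blocks; the rank sequence gives block sizes [3, 1].

Assembling the blocks gives the Jordan form J above.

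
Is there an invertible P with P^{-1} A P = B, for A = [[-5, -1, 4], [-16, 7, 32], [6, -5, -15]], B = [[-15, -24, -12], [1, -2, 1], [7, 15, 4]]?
Two matrices over a field are similar if and only if they have the same invariant factors.

Both A and B have characteristic polynomial (x + 3)(x + 5)^2 and minimal polynomial (x + 3)(x + 5)^2. Computing further, both have invariant factors (x + 3)(x + 5)^2. Hence A and B are similar.

Yes.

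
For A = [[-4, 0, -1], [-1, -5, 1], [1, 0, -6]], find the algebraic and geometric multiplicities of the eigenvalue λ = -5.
algebraic multiplicity 3, geometric multiplicity 2

The characteristic polynomial is (x + 5)^3, so the factor x + 5 appears with exponent 3: the algebraic multiplicity is 3.

rank(A + 5I) = 1, so the eigenspace has dimension 3 - 1 = 2: the geometric multiplicity is 2.

Since 2 < 3, A is not diagonalizable.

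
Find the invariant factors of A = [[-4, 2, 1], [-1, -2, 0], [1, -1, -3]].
The Jordan structure of A has elementary divisors (x + 3)^3. Arranging the block sizes at each eigenvalue in decreasing order and taking row products gives the invariant factors.

Invariant factors (smallest first, each dividing the next): (x + 3)^3.

Check: the last factor (x + 3)^3 is the minimal polynomial, and the product (x + 3)^3 is the characteristic polynomial.

(x + 3)^3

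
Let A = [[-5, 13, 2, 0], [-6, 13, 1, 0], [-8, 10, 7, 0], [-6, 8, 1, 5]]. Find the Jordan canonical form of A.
The characteristic polynomial is det(xI - A) = (x - 5)^4, so the eigenvalues are 5 (algebraic multiplicity 4).

For λ = 5: rank(A - 5I) = 2, rank((A - 5I)^2) = 1, rank((A - 5I)^3) = 0. The eigenspace has dimension 4 - 2 = 2, so there are 2 Jordan blocks; the rank sequence gives block sizes [3, 1].

Assembling the blocks gives the Jordan form J above.

J = [[5, 1, 0, 0], [0, 5, 1, 0], [0, 0, 5, 0], [0, 0, 0, 5]]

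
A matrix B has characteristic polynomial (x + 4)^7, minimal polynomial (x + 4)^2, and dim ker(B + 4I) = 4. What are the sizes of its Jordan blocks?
λ = -4: algebraic multiplicity 7 (exponent in χ_B), largest block size 2 (exponent in m_B), 4 blocks (geometric multiplicity). These force block sizes [2, 2, 2, 1].

Jordan blocks: (-4, 2), (-4, 2), (-4, 2), (-4, 1)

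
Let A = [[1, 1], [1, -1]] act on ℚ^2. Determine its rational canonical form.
The invariant factors of A (the non-unit diagonal entries of the Smith normal form of xI - A over ℚ[x]) are x^2 - 2, each dividing the next. The characteristic polynomial is their product, x^2 - 2.

The rational canonical form is the block-diagonal matrix of companion matrices C(f_i):
R = [[0, 2], [1, 0]].

Note the characteristic polynomial does not split into linear factors over ℚ, so A has no Jordan form over ℚ; the rational canonical form exists over any field.

R = [[0, 2], [1, 0]]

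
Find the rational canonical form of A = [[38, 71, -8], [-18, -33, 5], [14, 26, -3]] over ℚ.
The invariant factors of A (the non-unit diagonal entries of the Smith normal form of xI - A over ℚ[x]) are (x + 1)(x^2 - 3x - 6), each dividing the next. The characteristic polynomial is their product, (x + 1)(x^2 - 3x - 6).

The rational canonical form is the block-diagonal matrix of companion matrices C(f_i):
R = [[0, 0, 6], [1, 0, 9], [0, 1, 2]].

Note the characteristic polynomial does not split into linear factors over ℚ, so A has no Jordan form over ℚ; the rational canonical form exists over any field.

R = [[0, 0, 6], [1, 0, 9], [0, 1, 2]]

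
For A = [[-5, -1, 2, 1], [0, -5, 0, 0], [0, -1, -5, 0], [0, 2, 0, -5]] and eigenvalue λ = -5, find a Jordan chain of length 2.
v_1 = [[0, 1, 1, 0]]^T, v_2 = [[1, 0, -1, 2]]^T

We seek v_1 ∈ ker((A + 5I)^2) \ ker(A + 5I), then set v_{i+1} = (A + 5I) v_i.

One such chain is v_1 = [[0, 1, 1, 0]]^T, v_2 = [[1, 0, -1, 2]]^T. Check: (A + 5I) v_2 = [[0, 0, 0, 0]]^T = 0.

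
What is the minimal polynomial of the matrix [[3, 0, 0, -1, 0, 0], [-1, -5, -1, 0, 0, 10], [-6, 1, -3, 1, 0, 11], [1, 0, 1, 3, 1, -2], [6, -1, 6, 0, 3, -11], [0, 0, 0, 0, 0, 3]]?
m_A(x) = (x - 3)^3(x + 4)^2

The characteristic polynomial factors as (x - 3)^4(x + 4)^2. The minimal polynomial is ∏(x - λ)^{k_λ} where k_λ is the size of the largest Jordan block at λ.

For λ = -4: rank(A + 4I) = 5, and the largest Jordan block has size 2 (the smallest k with rank((A + 4I)^k) = rank((A + 4I)^(k+1))).
For λ = 3: rank(A - 3I) = 4, and the largest Jordan block has size 3 (the smallest k with rank((A - 3I)^k) = rank((A - 3I)^(k+1))).

So m_A(x) = (x - 3)^3(x + 4)^2.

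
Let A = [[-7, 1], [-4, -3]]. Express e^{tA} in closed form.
e^{tA} = [[(1 - 2*t)*e^{-5*t}, t*e^{-5*t}], [-4*t*e^{-5*t}, (2*t + 1)*e^{-5*t}]]

A has Jordan form J = [[-5, 1], [0, -5]] with A = PJP^{-1}, so e^{tA} = P e^{tJ} P^{-1}.

For a Jordan block J_k(λ), e^{tJ_k(λ)} = e^{λt} · (I + tN + t^2 N^2/2! + ... + t^{k-1} N^{k-1}/(k-1)!) where N is the nilpotent superdiagonal part.

Assembling the blocks and conjugating back gives the entries of e^{tA} as shown above.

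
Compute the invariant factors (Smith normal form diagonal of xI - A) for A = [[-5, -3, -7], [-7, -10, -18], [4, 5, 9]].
(x + 2)^3

The Jordan structure of A has elementary divisors (x + 2)^3. Arranging the block sizes at each eigenvalue in decreasing order and taking row products gives the invariant factors.

Invariant factors (smallest first, each dividing the next): (x + 2)^3.

Check: the last factor (x + 2)^3 is the minimal polynomial, and the product (x + 2)^3 is the characteristic polynomial.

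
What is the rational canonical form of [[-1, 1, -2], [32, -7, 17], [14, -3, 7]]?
R = [[0, 0, 8], [1, 0, 2], [0, 1, -1]]

The invariant factors of A (the non-unit diagonal entries of the Smith normal form of xI - A over ℚ[x]) are (x - 2)(x^2 + 3x + 4), each dividing the next. The characteristic polynomial is their product, (x - 2)(x^2 + 3x + 4).

The rational canonical form is the block-diagonal matrix of companion matrices C(f_i):
R = [[0, 0, 8], [1, 0, 2], [0, 1, -1]].

Note the characteristic polynomial does not split into linear factors over ℚ, so A has no Jordan form over ℚ; the rational canonical form exists over any field.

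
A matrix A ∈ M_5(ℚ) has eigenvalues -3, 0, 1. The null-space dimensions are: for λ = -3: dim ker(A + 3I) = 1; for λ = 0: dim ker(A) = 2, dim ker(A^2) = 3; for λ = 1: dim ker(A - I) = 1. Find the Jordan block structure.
Jordan blocks: (-3, 1), (0, 2), (0, 1), (1, 1)

λ = -3: successive nullity increments [1] count blocks of size ≥ k; block sizes are [1].
λ = 0: successive nullity increments [2, 1] count blocks of size ≥ k; block sizes are [2, 1].
λ = 1: successive nullity increments [1] count blocks of size ≥ k; block sizes are [1].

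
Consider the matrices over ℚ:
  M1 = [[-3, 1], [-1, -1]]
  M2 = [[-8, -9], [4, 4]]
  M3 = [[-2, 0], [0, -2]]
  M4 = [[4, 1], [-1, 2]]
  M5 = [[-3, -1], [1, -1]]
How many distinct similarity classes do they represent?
Characteristic polynomials: χ_{M1} = (x + 2)^2, χ_{M2} = (x + 2)^2, χ_{M3} = (x + 2)^2, χ_{M4} = (x - 3)^2, χ_{M5} = (x + 2)^2.

{M1, M2, M5}: invariant factors (x + 2)^2.

{M3}: invariant factors x + 2, x + 2.

{M4}: invariant factors (x - 3)^2.

Matrices are similar if and only if their invariant-factor lists agree; the partition into similarity classes is {M1, M2, M5}, {M3}, {M4}.

3 classes: {M1, M2, M5}, {M3}, {M4}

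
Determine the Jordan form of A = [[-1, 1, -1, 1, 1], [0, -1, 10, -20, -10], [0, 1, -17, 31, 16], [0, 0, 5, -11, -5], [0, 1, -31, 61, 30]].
The characteristic polynomial is det(xI - A) = (x - 4)(x + 1)^4, so the eigenvalues are -1 (algebraic multiplicity 4), 4 (algebraic multiplicity 1).

For λ = -1: rank(A + I) = 2, rank((A + I)^2) = 1. The eigenspace has dimension 5 - 2 = 3, so there are 3 Jordan blocks; the rank sequence gives block sizes [2, 1, 1].

For λ = 4: algebraic multiplicity 1 gives one 1×1 block.

Assembling the blocks gives the Jordan form J above.

J = [[-1, 1, 0, 0, 0], [0, -1, 0, 0, 0], [0, 0, -1, 0, 0], [0, 0, 0, -1, 0], [0, 0, 0, 0, 4]]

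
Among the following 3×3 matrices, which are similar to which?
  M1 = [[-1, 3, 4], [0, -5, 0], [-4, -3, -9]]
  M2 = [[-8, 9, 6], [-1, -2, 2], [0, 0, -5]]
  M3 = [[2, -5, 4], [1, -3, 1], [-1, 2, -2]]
2 classes: {M1, M2}, {M3}

Characteristic polynomials: χ_{M1} = (x + 5)^3, χ_{M2} = (x + 5)^3, χ_{M3} = (x + 1)^3.

{M1, M2}: invariant factors x + 5, (x + 5)^2.

{M3}: invariant factors (x + 1)^3.

Matrices are similar if and only if their invariant-factor lists agree; the partition into similarity classes is {M1, M2}, {M3}.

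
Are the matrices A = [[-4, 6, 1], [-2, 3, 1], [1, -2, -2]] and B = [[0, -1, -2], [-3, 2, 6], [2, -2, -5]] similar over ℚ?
No.

Both have characteristic polynomial (x + 1)^3, but the minimal polynomial of A is (x + 1)^3 while the minimal polynomial of B is (x + 1)^2. The minimal polynomial is a similarity invariant, so A and B are not similar.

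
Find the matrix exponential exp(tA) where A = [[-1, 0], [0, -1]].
e^{tA} = [[e^{-t}, 0], [0, e^{-t}]]

A has Jordan form J = [[-1, 0], [0, -1]] with A = PJP^{-1}, so e^{tA} = P e^{tJ} P^{-1}.

For a Jordan block J_k(λ), e^{tJ_k(λ)} = e^{λt} · (I + tN + t^2 N^2/2! + ... + t^{k-1} N^{k-1}/(k-1)!) where N is the nilpotent superdiagonal part.

Assembling the blocks and conjugating back gives the entries of e^{tA} as shown above.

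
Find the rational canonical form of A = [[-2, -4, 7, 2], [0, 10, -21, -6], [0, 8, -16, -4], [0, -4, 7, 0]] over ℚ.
The invariant factors of A (the non-unit diagonal entries of the Smith normal form of xI - A over ℚ[x]) are x + 2, x + 2, (x + 2)^2, each dividing the next. The characteristic polynomial is their product, (x + 2)^4.

The rational canonical form is the block-diagonal matrix of companion matrices C(f_i):
R = [[-2, 0, 0, 0], [0, -2, 0, 0], [0, 0, 0, -4], [0, 0, 1, -4]].

R = [[-2, 0, 0, 0], [0, -2, 0, 0], [0, 0, 0, -4], [0, 0, 1, -4]]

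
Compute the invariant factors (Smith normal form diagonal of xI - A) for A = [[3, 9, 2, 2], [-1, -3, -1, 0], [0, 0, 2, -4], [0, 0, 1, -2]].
x, x^3

The Jordan structure of A has elementary divisors x^3, x. Arranging the block sizes at each eigenvalue in decreasing order and taking row products gives the invariant factors.

Invariant factors (smallest first, each dividing the next): x, x^3.

Check: the last factor x^3 is the minimal polynomial, and the product x^4 is the characteristic polynomial.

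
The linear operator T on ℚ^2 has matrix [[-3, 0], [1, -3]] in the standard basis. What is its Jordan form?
J = [[-3, 1], [0, -3]]

The characteristic polynomial is det(xI - A) = (x + 3)^2, so the eigenvalues are -3 (algebraic multiplicity 2).

For λ = -3: rank(A + 3I) = 1, rank((A + 3I)^2) = 0. The eigenspace has dimension 2 - 1 = 1, so there is 1 Jordan block; the rank sequence gives block sizes [2].

Assembling the blocks gives the Jordan form J above.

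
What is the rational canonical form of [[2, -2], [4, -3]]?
The invariant factors of A (the non-unit diagonal entries of the Smith normal form of xI - A over ℚ[x]) are x^2 + x + 2, each dividing the next. The characteristic polynomial is their product, x^2 + x + 2.

The rational canonical form is the block-diagonal matrix of companion matrices C(f_i):
R = [[0, -2], [1, -1]].

Note the characteristic polynomial does not split into linear factors over ℚ, so A has no Jordan form over ℚ; the rational canonical form exists over any field.

R = [[0, -2], [1, -1]]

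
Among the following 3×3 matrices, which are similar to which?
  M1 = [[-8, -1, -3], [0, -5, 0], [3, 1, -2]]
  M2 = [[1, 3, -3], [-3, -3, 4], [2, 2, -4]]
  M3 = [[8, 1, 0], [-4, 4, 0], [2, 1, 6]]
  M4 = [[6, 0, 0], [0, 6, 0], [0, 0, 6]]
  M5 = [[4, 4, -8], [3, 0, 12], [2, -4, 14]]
4 classes: {M1}, {M2}, {M3, M5}, {M4}

Characteristic polynomials: χ_{M1} = (x + 5)^3, χ_{M2} = (x + 2)^3, χ_{M3} = (x - 6)^3, χ_{M4} = (x - 6)^3, χ_{M5} = (x - 6)^3.

{M1}: invariant factors x + 5, (x + 5)^2.

{M2}: invariant factors (x + 2)^3.

{M3, M5}: invariant factors x - 6, (x - 6)^2.

{M4}: invariant factors x - 6, x - 6, x - 6.

Matrices are similar if and only if their invariant-factor lists agree; the partition into similarity classes is {M1}, {M2}, {M3, M5}, {M4}.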